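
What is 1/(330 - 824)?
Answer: -1/494 ≈ -0.0020243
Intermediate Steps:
1/(330 - 824) = 1/(-494) = -1/494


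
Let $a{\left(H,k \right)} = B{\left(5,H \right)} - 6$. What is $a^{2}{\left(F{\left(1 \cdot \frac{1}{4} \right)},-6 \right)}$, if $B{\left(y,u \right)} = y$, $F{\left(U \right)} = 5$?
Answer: $1$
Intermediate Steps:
$a{\left(H,k \right)} = -1$ ($a{\left(H,k \right)} = 5 - 6 = -1$)
$a^{2}{\left(F{\left(1 \cdot \frac{1}{4} \right)},-6 \right)} = \left(-1\right)^{2} = 1$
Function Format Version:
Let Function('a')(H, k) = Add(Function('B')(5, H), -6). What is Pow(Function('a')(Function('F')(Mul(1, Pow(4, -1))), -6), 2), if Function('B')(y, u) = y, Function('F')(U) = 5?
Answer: 1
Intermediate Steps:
Function('a')(H, k) = -1 (Function('a')(H, k) = Add(5, -6) = -1)
Pow(Function('a')(Function('F')(Mul(1, Pow(4, -1))), -6), 2) = Pow(-1, 2) = 1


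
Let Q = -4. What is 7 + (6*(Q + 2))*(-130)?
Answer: 1567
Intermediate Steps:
7 + (6*(Q + 2))*(-130) = 7 + (6*(-4 + 2))*(-130) = 7 + (6*(-2))*(-130) = 7 - 12*(-130) = 7 + 1560 = 1567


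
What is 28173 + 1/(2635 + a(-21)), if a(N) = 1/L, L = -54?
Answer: 4008708051/142289 ≈ 28173.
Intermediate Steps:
a(N) = -1/54 (a(N) = 1/(-54) = -1/54)
28173 + 1/(2635 + a(-21)) = 28173 + 1/(2635 - 1/54) = 28173 + 1/(142289/54) = 28173 + 54/142289 = 4008708051/142289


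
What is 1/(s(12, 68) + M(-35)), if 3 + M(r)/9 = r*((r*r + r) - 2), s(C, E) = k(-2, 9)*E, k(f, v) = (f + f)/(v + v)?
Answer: -9/3368359 ≈ -2.6719e-6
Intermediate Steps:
k(f, v) = f/v (k(f, v) = (2*f)/((2*v)) = (2*f)*(1/(2*v)) = f/v)
s(C, E) = -2*E/9 (s(C, E) = (-2/9)*E = (-2*1/9)*E = -2*E/9)
M(r) = -27 + 9*r*(-2 + r + r**2) (M(r) = -27 + 9*(r*((r*r + r) - 2)) = -27 + 9*(r*((r**2 + r) - 2)) = -27 + 9*(r*((r + r**2) - 2)) = -27 + 9*(r*(-2 + r + r**2)) = -27 + 9*r*(-2 + r + r**2))
1/(s(12, 68) + M(-35)) = 1/(-2/9*68 + (-27 - 18*(-35) + 9*(-35)**2 + 9*(-35)**3)) = 1/(-136/9 + (-27 + 630 + 9*1225 + 9*(-42875))) = 1/(-136/9 + (-27 + 630 + 11025 - 385875)) = 1/(-136/9 - 374247) = 1/(-3368359/9) = -9/3368359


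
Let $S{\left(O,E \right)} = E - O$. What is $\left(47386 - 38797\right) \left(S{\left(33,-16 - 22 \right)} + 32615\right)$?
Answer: $279520416$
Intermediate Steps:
$\left(47386 - 38797\right) \left(S{\left(33,-16 - 22 \right)} + 32615\right) = \left(47386 - 38797\right) \left(\left(\left(-16 - 22\right) - 33\right) + 32615\right) = 8589 \left(\left(\left(-16 - 22\right) - 33\right) + 32615\right) = 8589 \left(\left(-38 - 33\right) + 32615\right) = 8589 \left(-71 + 32615\right) = 8589 \cdot 32544 = 279520416$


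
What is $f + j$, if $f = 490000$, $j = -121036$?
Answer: $368964$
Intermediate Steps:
$f + j = 490000 - 121036 = 368964$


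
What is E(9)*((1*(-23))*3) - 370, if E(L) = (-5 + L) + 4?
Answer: -922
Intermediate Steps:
E(L) = -1 + L
E(9)*((1*(-23))*3) - 370 = (-1 + 9)*((1*(-23))*3) - 370 = 8*(-23*3) - 370 = 8*(-69) - 370 = -552 - 370 = -922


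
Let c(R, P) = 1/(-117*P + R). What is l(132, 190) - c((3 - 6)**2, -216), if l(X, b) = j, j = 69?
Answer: 1744388/25281 ≈ 69.000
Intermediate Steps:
l(X, b) = 69
c(R, P) = 1/(R - 117*P)
l(132, 190) - c((3 - 6)**2, -216) = 69 - (-1)/(-(3 - 6)**2 + 117*(-216)) = 69 - (-1)/(-1*(-3)**2 - 25272) = 69 - (-1)/(-1*9 - 25272) = 69 - (-1)/(-9 - 25272) = 69 - (-1)/(-25281) = 69 - (-1)*(-1)/25281 = 69 - 1*1/25281 = 69 - 1/25281 = 1744388/25281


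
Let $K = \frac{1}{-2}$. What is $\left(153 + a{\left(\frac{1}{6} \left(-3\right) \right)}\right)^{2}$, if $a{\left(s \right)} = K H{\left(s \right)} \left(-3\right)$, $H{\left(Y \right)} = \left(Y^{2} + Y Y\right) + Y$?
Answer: $23409$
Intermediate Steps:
$K = - \frac{1}{2} \approx -0.5$
$H{\left(Y \right)} = Y + 2 Y^{2}$ ($H{\left(Y \right)} = \left(Y^{2} + Y^{2}\right) + Y = 2 Y^{2} + Y = Y + 2 Y^{2}$)
$a{\left(s \right)} = \frac{3 s \left(1 + 2 s\right)}{2}$ ($a{\left(s \right)} = - \frac{s \left(1 + 2 s\right)}{2} \left(-3\right) = \frac{3 s \left(1 + 2 s\right)}{2}$)
$\left(153 + a{\left(\frac{1}{6} \left(-3\right) \right)}\right)^{2} = \left(153 + \frac{3 \cdot \frac{1}{6} \left(-3\right) \left(1 + 2 \cdot \frac{1}{6} \left(-3\right)\right)}{2}\right)^{2} = \left(153 + \frac{3}{2} \left(- \frac{1}{2}\right) \left(1 + 2 \left(- \frac{1}{2}\right)\right)\right)^{2} = \left(153 + \frac{3}{2} \left(- \frac{1}{2}\right) \left(1 - 1\right)\right)^{2} = \left(153 + \frac{3}{2} \left(- \frac{1}{2}\right) 0\right)^{2} = \left(153 + 0\right)^{2} = 153^{2} = 23409$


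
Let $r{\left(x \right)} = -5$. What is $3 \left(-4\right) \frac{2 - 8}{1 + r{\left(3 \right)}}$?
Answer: $-18$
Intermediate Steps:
$3 \left(-4\right) \frac{2 - 8}{1 + r{\left(3 \right)}} = 3 \left(-4\right) \frac{2 - 8}{1 - 5} = - 12 \left(- \frac{6}{-4}\right) = - 12 \left(\left(-6\right) \left(- \frac{1}{4}\right)\right) = \left(-12\right) \frac{3}{2} = -18$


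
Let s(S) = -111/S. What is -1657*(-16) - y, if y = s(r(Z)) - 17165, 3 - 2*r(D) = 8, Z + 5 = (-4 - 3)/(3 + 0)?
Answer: 218163/5 ≈ 43633.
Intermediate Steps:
Z = -22/3 (Z = -5 + (-4 - 3)/(3 + 0) = -5 - 7/3 = -22/3 ≈ -7.3333)
r(D) = -5/2 (r(D) = 3/2 - ½*8 = 3/2 - 4 = -5/2)
y = -85603/5 (y = -111/(-5/2) - 17165 = -111*(-⅖) - 17165 = 222/5 - 17165 = -85603/5 ≈ -17121.)
-1657*(-16) - y = -1657*(-16) - 1*(-85603/5) = 26512 + 85603/5 = 218163/5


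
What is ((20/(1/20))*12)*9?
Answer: 43200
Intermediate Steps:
((20/(1/20))*12)*9 = ((20*20)*12)*9 = (400*12)*9 = 4800*9 = 43200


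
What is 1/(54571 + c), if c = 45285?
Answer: 1/99856 ≈ 1.0014e-5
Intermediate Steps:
1/(54571 + c) = 1/(54571 + 45285) = 1/99856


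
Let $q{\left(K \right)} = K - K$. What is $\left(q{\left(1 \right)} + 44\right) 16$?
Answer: $704$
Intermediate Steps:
$q{\left(K \right)} = 0$
$\left(q{\left(1 \right)} + 44\right) 16 = \left(0 + 44\right) 16 = 44 \cdot 16 = 704$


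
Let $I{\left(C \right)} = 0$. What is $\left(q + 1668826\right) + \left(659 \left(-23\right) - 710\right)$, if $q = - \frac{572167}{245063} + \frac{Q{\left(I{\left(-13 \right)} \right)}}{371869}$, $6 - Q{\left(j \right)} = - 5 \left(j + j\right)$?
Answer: $\frac{150636143876448628}{91131332747} \approx 1.653 \cdot 10^{6}$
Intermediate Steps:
$Q{\left(j \right)} = 6 + 10 j$ ($Q{\left(j \right)} = 6 - - 5 \left(j + j\right) = 6 - - 5 \cdot 2 j = 6 - - 10 j = 6 + 10 j$)
$q = - \frac{212769699745}{91131332747}$ ($q = - \frac{572167}{245063} + \frac{6 + 10 \cdot 0}{371869} = \left(-572167\right) \frac{1}{245063} + \left(6 + 0\right) \frac{1}{371869} = - \frac{572167}{245063} + 6 \cdot \frac{1}{371869} = - \frac{572167}{245063} + \frac{6}{371869} = - \frac{212769699745}{91131332747} \approx -2.3348$)
$\left(q + 1668826\right) + \left(659 \left(-23\right) - 710\right) = \left(- \frac{212769699745}{91131332747} + 1668826\right) + \left(659 \left(-23\right) - 710\right) = \frac{152082124733145277}{91131332747} - 15867 = \frac{150636143876448628}{91131332747}$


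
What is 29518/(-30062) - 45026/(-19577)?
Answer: 387848863/294261887 ≈ 1.3180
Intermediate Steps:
29518/(-30062) - 45026/(-19577) = 29518*(-1/30062) - 45026*(-1/19577) = -14759/15031 + 45026/19577 = 387848863/294261887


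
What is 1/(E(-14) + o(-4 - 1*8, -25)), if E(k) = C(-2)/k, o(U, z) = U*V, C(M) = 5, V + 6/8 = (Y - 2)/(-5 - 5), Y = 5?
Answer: 70/857 ≈ 0.081680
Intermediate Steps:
V = -21/20 (V = -3/4 + (5 - 2)/(-5 - 5) = -3/4 + 3/(-10) = -3/4 + 3*(-1/10) = -3/4 - 3/10 = -21/20 ≈ -1.0500)
o(U, z) = -21*U/20 (o(U, z) = U*(-21/20) = -21*U/20)
E(k) = 5/k
1/(E(-14) + o(-4 - 1*8, -25)) = 1/(5/(-14) - 21*(-4 - 1*8)/20) = 1/(5*(-1/14) - 21*(-4 - 8)/20) = 1/(-5/14 - 21/20*(-12)) = 1/(-5/14 + 63/5) = 1/(857/70) = 70/857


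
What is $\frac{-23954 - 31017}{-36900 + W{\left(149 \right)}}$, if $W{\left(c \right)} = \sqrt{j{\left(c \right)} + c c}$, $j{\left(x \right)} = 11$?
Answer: $\frac{56345275}{37821883} + \frac{54971 \sqrt{617}}{226931298} \approx 1.4958$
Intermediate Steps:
$W{\left(c \right)} = \sqrt{11 + c^{2}}$ ($W{\left(c \right)} = \sqrt{11 + c c} = \sqrt{11 + c^{2}}$)
$\frac{-23954 - 31017}{-36900 + W{\left(149 \right)}} = \frac{-23954 - 31017}{-36900 + \sqrt{11 + 149^{2}}} = - \frac{54971}{-36900 + \sqrt{11 + 22201}} = - \frac{54971}{-36900 + \sqrt{22212}} = - \frac{54971}{-36900 + 6 \sqrt{617}}$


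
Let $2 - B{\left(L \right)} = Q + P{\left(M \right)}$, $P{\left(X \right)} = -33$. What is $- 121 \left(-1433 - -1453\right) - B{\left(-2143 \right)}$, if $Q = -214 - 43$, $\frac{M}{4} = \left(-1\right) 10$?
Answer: $-2712$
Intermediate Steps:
$M = -40$ ($M = 4 \left(\left(-1\right) 10\right) = 4 \left(-10\right) = -40$)
$Q = -257$ ($Q = -214 - 43 = -257$)
$B{\left(L \right)} = 292$ ($B{\left(L \right)} = 2 - \left(-257 - 33\right) = 2 - -290 = 2 + 290 = 292$)
$- 121 \left(-1433 - -1453\right) - B{\left(-2143 \right)} = - 121 \left(-1433 - -1453\right) - 292 = - 121 \left(-1433 + 1453\right) - 292 = \left(-121\right) 20 - 292 = -2420 - 292 = -2712$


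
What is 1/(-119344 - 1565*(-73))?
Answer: -1/5099 ≈ -0.00019612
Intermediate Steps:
1/(-119344 - 1565*(-73)) = 1/(-119344 + 114245) = 1/(-5099) = -1/5099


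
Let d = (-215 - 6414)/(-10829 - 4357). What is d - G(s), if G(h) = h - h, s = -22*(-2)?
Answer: 6629/15186 ≈ 0.43652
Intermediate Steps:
s = 44
d = 6629/15186 (d = -6629/(-15186) = -6629*(-1/15186) = 6629/15186 ≈ 0.43652)
G(h) = 0
d - G(s) = 6629/15186 - 1*0 = 6629/15186 + 0 = 6629/15186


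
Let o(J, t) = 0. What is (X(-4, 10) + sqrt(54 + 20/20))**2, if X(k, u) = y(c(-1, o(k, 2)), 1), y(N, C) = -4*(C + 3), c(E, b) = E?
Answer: (16 - sqrt(55))**2 ≈ 73.682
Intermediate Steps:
y(N, C) = -12 - 4*C (y(N, C) = -4*(3 + C) = -12 - 4*C)
X(k, u) = -16 (X(k, u) = -12 - 4*1 = -12 - 4 = -16)
(X(-4, 10) + sqrt(54 + 20/20))**2 = (-16 + sqrt(54 + 20/20))**2 = (-16 + sqrt(54 + 20*(1/20)))**2 = (-16 + sqrt(54 + 1))**2 = (-16 + sqrt(55))**2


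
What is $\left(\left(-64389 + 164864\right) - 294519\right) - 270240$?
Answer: $-464284$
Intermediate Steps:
$\left(\left(-64389 + 164864\right) - 294519\right) - 270240 = \left(100475 - 294519\right) - 270240 = -194044 - 270240 = -464284$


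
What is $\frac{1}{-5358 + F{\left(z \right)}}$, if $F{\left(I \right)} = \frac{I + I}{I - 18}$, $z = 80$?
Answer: $- \frac{31}{166018} \approx -0.00018673$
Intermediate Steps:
$F{\left(I \right)} = \frac{2 I}{-18 + I}$
$\frac{1}{-5358 + F{\left(z \right)}} = \frac{1}{-5358 + 2 \cdot 80 \frac{1}{-18 + 80}} = \frac{1}{-5358 + 2 \cdot 80 \cdot \frac{1}{62}} = \frac{1}{-5358 + \frac{80}{31}} = \frac{1}{- \frac{166018}{31}} = - \frac{31}{166018}$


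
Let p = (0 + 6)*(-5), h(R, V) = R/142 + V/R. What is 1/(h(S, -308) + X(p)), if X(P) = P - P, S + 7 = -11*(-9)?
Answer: -1633/4409 ≈ -0.37038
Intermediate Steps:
S = 92 (S = -7 - 11*(-9) = -7 + 99 = 92)
h(R, V) = R/142 + V/R (h(R, V) = R*(1/142) + V/R = R/142 + V/R)
p = -30 (p = 6*(-5) = -30)
X(P) = 0
1/(h(S, -308) + X(p)) = 1/(((1/142)*92 - 308/92) + 0) = 1/((46/71 - 308*1/92) + 0) = 1/((46/71 - 77/23) + 0) = 1/(-4409/1633 + 0) = 1/(-4409/1633) = -1633/4409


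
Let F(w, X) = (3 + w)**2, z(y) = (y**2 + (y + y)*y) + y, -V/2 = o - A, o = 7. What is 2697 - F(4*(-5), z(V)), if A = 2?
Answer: 2408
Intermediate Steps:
V = -10 (V = -2*(7 - 1*2) = -2*(7 - 2) = -2*5 = -10)
z(y) = y + 3*y**2 (z(y) = (y**2 + (2*y)*y) + y = (y**2 + 2*y**2) + y = 3*y**2 + y = y + 3*y**2)
2697 - F(4*(-5), z(V)) = 2697 - (3 + 4*(-5))**2 = 2697 - (3 - 20)**2 = 2697 - 1*(-17)**2 = 2697 - 1*289 = 2697 - 289 = 2408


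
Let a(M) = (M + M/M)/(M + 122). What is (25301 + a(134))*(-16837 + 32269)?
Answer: 12494501439/32 ≈ 3.9045e+8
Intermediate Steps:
a(M) = (1 + M)/(122 + M) (a(M) = (M + 1)/(122 + M) = (1 + M)/(122 + M))
(25301 + a(134))*(-16837 + 32269) = (25301 + (1 + 134)/(122 + 134))*(-16837 + 32269) = (25301 + 135/256)*15432 = (6477191/256)*15432 = 12494501439/32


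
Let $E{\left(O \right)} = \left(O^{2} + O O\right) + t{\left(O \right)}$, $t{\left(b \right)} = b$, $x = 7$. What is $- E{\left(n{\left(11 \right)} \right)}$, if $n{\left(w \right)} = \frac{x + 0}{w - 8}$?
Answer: $- \frac{119}{9} \approx -13.222$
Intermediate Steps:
$n{\left(w \right)} = \frac{7}{-8 + w}$ ($n{\left(w \right)} = \frac{7 + 0}{w - 8} = \frac{7}{-8 + w}$)
$E{\left(O \right)} = O + 2 O^{2}$ ($E{\left(O \right)} = \left(O^{2} + O O\right) + O = \left(O^{2} + O^{2}\right) + O = 2 O^{2} + O = O + 2 O^{2}$)
$- E{\left(n{\left(11 \right)} \right)} = - \frac{7}{-8 + 11} \left(1 + 2 \frac{7}{-8 + 11}\right) = - \frac{7}{3} \left(1 + 2 \cdot \frac{7}{3}\right) = - 7 \cdot \frac{1}{3} \left(1 + 2 \cdot 7 \cdot \frac{1}{3}\right) = - \frac{7 \left(1 + 2 \cdot \frac{7}{3}\right)}{3} = - \frac{7 \left(1 + \frac{14}{3}\right)}{3} = - \frac{7 \cdot 17}{3 \cdot 3} = \left(-1\right) \frac{119}{9} = - \frac{119}{9}$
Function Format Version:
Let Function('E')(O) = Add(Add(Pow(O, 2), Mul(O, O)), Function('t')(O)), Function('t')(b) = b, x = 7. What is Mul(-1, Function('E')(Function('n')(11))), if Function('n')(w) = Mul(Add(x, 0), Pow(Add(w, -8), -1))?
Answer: Rational(-119, 9) ≈ -13.222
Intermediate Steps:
Function('n')(w) = Mul(7, Pow(Add(-8, w), -1)) (Function('n')(w) = Mul(Add(7, 0), Pow(Add(w, -8), -1)) = Mul(7, Pow(Add(-8, w), -1)))
Function('E')(O) = Add(O, Mul(2, Pow(O, 2))) (Function('E')(O) = Add(Add(Pow(O, 2), Mul(O, O)), O) = Add(Add(Pow(O, 2), Pow(O, 2)), O) = Add(Mul(2, Pow(O, 2)), O) = Add(O, Mul(2, Pow(O, 2))))
Mul(-1, Function('E')(Function('n')(11))) = Mul(-1, Mul(Mul(7, Pow(Add(-8, 11), -1)), Add(1, Mul(2, Mul(7, Pow(Add(-8, 11), -1)))))) = Mul(-1, Mul(Mul(7, Pow(3, -1)), Add(1, Mul(2, Mul(7, Pow(3, -1)))))) = Mul(-1, Mul(Mul(7, Rational(1, 3)), Add(1, Mul(2, Mul(7, Rational(1, 3)))))) = Mul(-1, Mul(Rational(7, 3), Add(1, Mul(2, Rational(7, 3))))) = Mul(-1, Mul(Rational(7, 3), Add(1, Rational(14, 3)))) = Mul(-1, Mul(Rational(7, 3), Rational(17, 3))) = Mul(-1, Rational(119, 9)) = Rational(-119, 9)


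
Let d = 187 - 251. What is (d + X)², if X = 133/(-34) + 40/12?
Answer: 43388569/10404 ≈ 4170.4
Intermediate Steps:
X = -59/102 (X = 133*(-1/34) + 40*(1/12) = -133/34 + 10/3 = -59/102 ≈ -0.57843)
d = -64
(d + X)² = (-64 - 59/102)² = (-6587/102)² = 43388569/10404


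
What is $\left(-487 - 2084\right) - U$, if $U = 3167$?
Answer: $-5738$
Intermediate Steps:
$\left(-487 - 2084\right) - U = \left(-487 - 2084\right) - 3167 = -2571 - 3167 = -5738$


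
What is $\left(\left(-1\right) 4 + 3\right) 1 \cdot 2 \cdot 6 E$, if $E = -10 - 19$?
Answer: $348$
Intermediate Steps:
$E = -29$ ($E = -10 - 19 = -29$)
$\left(\left(-1\right) 4 + 3\right) 1 \cdot 2 \cdot 6 E = \left(\left(-1\right) 4 + 3\right) 1 \cdot 2 \cdot 6 \left(-29\right) = \left(-4 + 3\right) 2 \cdot 6 \left(-29\right) = \left(-1\right) 12 \left(-29\right) = \left(-12\right) \left(-29\right) = 348$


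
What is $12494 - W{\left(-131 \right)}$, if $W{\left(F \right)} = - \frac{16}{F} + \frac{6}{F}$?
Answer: $\frac{1636704}{131} \approx 12494.0$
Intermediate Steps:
$W{\left(F \right)} = - \frac{10}{F}$
$12494 - W{\left(-131 \right)} = 12494 - - \frac{10}{-131} = 12494 - \left(-10\right) \left(- \frac{1}{131}\right) = 12494 - \frac{10}{131} = \frac{1636704}{131}$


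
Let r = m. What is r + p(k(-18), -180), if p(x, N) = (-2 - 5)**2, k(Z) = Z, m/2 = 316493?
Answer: 633035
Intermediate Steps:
m = 632986 (m = 2*316493 = 632986)
p(x, N) = 49 (p(x, N) = (-7)**2 = 49)
r = 632986
r + p(k(-18), -180) = 632986 + 49 = 633035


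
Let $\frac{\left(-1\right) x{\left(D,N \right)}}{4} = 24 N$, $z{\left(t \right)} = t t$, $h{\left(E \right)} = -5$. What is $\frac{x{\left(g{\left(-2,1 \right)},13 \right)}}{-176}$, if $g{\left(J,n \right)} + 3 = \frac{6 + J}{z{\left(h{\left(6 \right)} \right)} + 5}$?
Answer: $\frac{78}{11} \approx 7.0909$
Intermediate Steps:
$z{\left(t \right)} = t^{2}$
$g{\left(J,n \right)} = - \frac{14}{5} + \frac{J}{30}$ ($g{\left(J,n \right)} = -3 + \frac{6 + J}{\left(-5\right)^{2} + 5} = -3 + \frac{6 + J}{25 + 5} = -3 + \frac{6 + J}{30} = -3 + \left(6 + J\right) \frac{1}{30} = -3 + \left(\frac{1}{5} + \frac{J}{30}\right) = - \frac{14}{5} + \frac{J}{30}$)
$x{\left(D,N \right)} = - 96 N$ ($x{\left(D,N \right)} = - 4 \cdot 24 N = - 96 N$)
$\frac{x{\left(g{\left(-2,1 \right)},13 \right)}}{-176} = \frac{\left(-96\right) 13}{-176} = \left(-1248\right) \left(- \frac{1}{176}\right) = \frac{78}{11}$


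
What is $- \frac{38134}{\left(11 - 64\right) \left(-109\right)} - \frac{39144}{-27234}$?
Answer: $- \frac{135401078}{26221803} \approx -5.1637$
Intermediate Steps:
$- \frac{38134}{\left(11 - 64\right) \left(-109\right)} - \frac{39144}{-27234} = - \frac{38134}{\left(-53\right) \left(-109\right)} - - \frac{6524}{4539} = - \frac{38134}{5777} + \frac{6524}{4539} = - \frac{135401078}{26221803}$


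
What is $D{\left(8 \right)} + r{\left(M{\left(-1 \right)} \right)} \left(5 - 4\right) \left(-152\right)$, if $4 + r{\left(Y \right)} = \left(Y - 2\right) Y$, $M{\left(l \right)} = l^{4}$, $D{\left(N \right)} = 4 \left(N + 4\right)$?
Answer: $808$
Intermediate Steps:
$D{\left(N \right)} = 16 + 4 N$ ($D{\left(N \right)} = 4 \left(4 + N\right) = 16 + 4 N$)
$r{\left(Y \right)} = -4 + Y \left(-2 + Y\right)$ ($r{\left(Y \right)} = -4 + \left(Y - 2\right) Y = -4 + \left(-2 + Y\right) Y = -4 + Y \left(-2 + Y\right)$)
$D{\left(8 \right)} + r{\left(M{\left(-1 \right)} \right)} \left(5 - 4\right) \left(-152\right) = \left(16 + 4 \cdot 8\right) + \left(-4 + \left(\left(-1\right)^{4}\right)^{2} - 2 \left(-1\right)^{4}\right) \left(5 - 4\right) \left(-152\right) = \left(16 + 32\right) + \left(-4 + 1^{2} - 2\right) 1 \left(-152\right) = 48 + \left(-4 + 1 - 2\right) 1 \left(-152\right) = 48 + \left(-5\right) 1 \left(-152\right) = 48 - -760 = 48 + 760 = 808$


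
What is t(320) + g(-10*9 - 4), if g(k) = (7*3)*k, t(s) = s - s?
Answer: -1974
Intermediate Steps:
t(s) = 0
g(k) = 21*k
t(320) + g(-10*9 - 4) = 0 + 21*(-10*9 - 4) = 0 + 21*(-90 - 4) = 0 + 21*(-94) = 0 - 1974 = -1974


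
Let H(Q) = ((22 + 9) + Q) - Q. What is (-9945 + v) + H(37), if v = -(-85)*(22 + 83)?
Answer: -989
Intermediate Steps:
v = 8925 (v = -(-85)*105 = -1*(-8925) = 8925)
H(Q) = 31 (H(Q) = (31 + Q) - Q = 31)
(-9945 + v) + H(37) = (-9945 + 8925) + 31 = -1020 + 31 = -989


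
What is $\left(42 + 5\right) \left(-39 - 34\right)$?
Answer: $-3431$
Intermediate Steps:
$\left(42 + 5\right) \left(-39 - 34\right) = 47 \left(-73\right) = -3431$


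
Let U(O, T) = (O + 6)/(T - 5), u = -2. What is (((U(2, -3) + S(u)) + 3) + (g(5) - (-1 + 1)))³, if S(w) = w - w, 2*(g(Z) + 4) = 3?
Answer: -⅛ ≈ -0.12500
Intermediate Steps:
g(Z) = -5/2 (g(Z) = -4 + (½)*3 = -4 + 3/2 = -5/2)
S(w) = 0
U(O, T) = (6 + O)/(-5 + T)
(((U(2, -3) + S(u)) + 3) + (g(5) - (-1 + 1)))³ = ((((6 + 2)/(-5 - 3) + 0) + 3) + (-5/2 - (-1 + 1)))³ = (((8/(-8) + 0) + 3) + (-5/2 - 1*0))³ = (((-⅛*8 + 0) + 3) + (-5/2 + 0))³ = (((-1 + 0) + 3) - 5/2)³ = ((-1 + 3) - 5/2)³ = (2 - 5/2)³ = (-½)³ = -⅛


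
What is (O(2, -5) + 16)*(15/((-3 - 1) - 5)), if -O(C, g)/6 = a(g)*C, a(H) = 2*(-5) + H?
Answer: -980/3 ≈ -326.67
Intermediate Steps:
a(H) = -10 + H
O(C, g) = -6*C*(-10 + g) (O(C, g) = -6*(-10 + g)*C = -6*C*(-10 + g))
(O(2, -5) + 16)*(15/((-3 - 1) - 5)) = (6*2*(10 - 1*(-5)) + 16)*(15/((-3 - 1) - 5)) = (6*2*(10 + 5) + 16)*(15/(-4 - 5)) = (6*2*15 + 16)*(15/(-9)) = (180 + 16)*(15*(-⅑)) = 196*(-5/3) = -980/3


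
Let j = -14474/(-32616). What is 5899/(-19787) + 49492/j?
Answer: 15970352419769/143198519 ≈ 1.1153e+5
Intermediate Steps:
j = 7237/16308 (j = -14474*(-1/32616) = 7237/16308 ≈ 0.44377)
5899/(-19787) + 49492/j = 5899/(-19787) + 49492/(7237/16308) = 5899*(-1/19787) + 49492*(16308/7237) = -5899/19787 + 807115536/7237 = 15970352419769/143198519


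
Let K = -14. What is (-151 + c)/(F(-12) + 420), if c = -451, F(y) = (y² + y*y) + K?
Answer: -301/347 ≈ -0.86744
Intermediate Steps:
F(y) = -14 + 2*y² (F(y) = (y² + y*y) - 14 = (y² + y²) - 14 = 2*y² - 14 = -14 + 2*y²)
(-151 + c)/(F(-12) + 420) = (-151 - 451)/((-14 + 2*(-12)²) + 420) = -602/((-14 + 2*144) + 420) = -602/((-14 + 288) + 420) = -602/(274 + 420) = -602/694 = -602*1/694 = -301/347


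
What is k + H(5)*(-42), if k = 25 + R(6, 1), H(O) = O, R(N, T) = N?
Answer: -179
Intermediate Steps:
k = 31 (k = 25 + 6 = 31)
k + H(5)*(-42) = 31 + 5*(-42) = 31 - 210 = -179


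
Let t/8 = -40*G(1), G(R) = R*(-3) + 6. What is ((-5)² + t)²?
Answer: 874225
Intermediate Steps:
G(R) = 6 - 3*R (G(R) = -3*R + 6 = 6 - 3*R)
t = -960 (t = 8*(-40*(6 - 3*1)) = 8*(-40*(6 - 3)) = 8*(-40*3) = 8*(-120) = -960)
((-5)² + t)² = ((-5)² - 960)² = (25 - 960)² = (-935)² = 874225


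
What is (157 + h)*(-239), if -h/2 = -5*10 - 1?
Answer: -61901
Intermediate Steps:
h = 102 (h = -2*(-5*10 - 1) = -2*(-50 - 1) = -2*(-51) = 102)
(157 + h)*(-239) = (157 + 102)*(-239) = 259*(-239) = -61901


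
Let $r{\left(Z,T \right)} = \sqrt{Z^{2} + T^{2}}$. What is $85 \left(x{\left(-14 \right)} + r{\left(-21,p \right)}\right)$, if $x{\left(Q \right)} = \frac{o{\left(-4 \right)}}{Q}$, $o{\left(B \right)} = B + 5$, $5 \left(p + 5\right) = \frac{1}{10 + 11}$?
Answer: $- \frac{85}{14} + \frac{17 \sqrt{5136601}}{21} \approx 1828.6$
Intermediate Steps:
$p = - \frac{524}{105}$ ($p = -5 + \frac{1}{5 \left(10 + 11\right)} = -5 + \frac{1}{5 \cdot 21} = -5 + \frac{1}{5} \cdot \frac{1}{21} = -5 + \frac{1}{105} = - \frac{524}{105} \approx -4.9905$)
$o{\left(B \right)} = 5 + B$
$r{\left(Z,T \right)} = \sqrt{T^{2} + Z^{2}}$
$x{\left(Q \right)} = \frac{1}{Q}$ ($x{\left(Q \right)} = \frac{5 - 4}{Q} = 1 \frac{1}{Q} = \frac{1}{Q}$)
$85 \left(x{\left(-14 \right)} + r{\left(-21,p \right)}\right) = 85 \left(\frac{1}{-14} + \sqrt{\left(- \frac{524}{105}\right)^{2} + \left(-21\right)^{2}}\right) = 85 \left(- \frac{1}{14} + \sqrt{\frac{274576}{11025} + 441}\right) = 85 \left(- \frac{1}{14} + \sqrt{\frac{5136601}{11025}}\right) = 85 \left(- \frac{1}{14} + \frac{\sqrt{5136601}}{105}\right) = - \frac{85}{14} + \frac{17 \sqrt{5136601}}{21}$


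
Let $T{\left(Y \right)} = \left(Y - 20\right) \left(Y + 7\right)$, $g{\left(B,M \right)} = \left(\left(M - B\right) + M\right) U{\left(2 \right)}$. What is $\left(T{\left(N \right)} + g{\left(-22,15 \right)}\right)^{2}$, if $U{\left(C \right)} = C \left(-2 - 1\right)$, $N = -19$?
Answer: $24336$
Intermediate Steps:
$U{\left(C \right)} = - 3 C$ ($U{\left(C \right)} = C \left(-3\right) = - 3 C$)
$g{\left(B,M \right)} = - 12 M + 6 B$ ($g{\left(B,M \right)} = \left(\left(M - B\right) + M\right) \left(\left(-3\right) 2\right) = \left(- B + 2 M\right) \left(-6\right) = - 12 M + 6 B$)
$T{\left(Y \right)} = \left(-20 + Y\right) \left(7 + Y\right)$
$\left(T{\left(N \right)} + g{\left(-22,15 \right)}\right)^{2} = \left(\left(-140 + \left(-19\right)^{2} - -247\right) + \left(\left(-12\right) 15 + 6 \left(-22\right)\right)\right)^{2} = \left(\left(-140 + 361 + 247\right) - 312\right)^{2} = \left(468 - 312\right)^{2} = 156^{2} = 24336$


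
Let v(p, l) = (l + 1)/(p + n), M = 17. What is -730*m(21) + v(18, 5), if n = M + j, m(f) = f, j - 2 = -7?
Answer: -76649/5 ≈ -15330.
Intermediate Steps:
j = -5 (j = 2 - 7 = -5)
n = 12 (n = 17 - 5 = 12)
v(p, l) = (1 + l)/(12 + p) (v(p, l) = (l + 1)/(p + 12) = (1 + l)/(12 + p))
-730*m(21) + v(18, 5) = -730*21 + (1 + 5)/(12 + 18) = -15330 + 6/30 = -15330 + (1/30)*6 = -15330 + ⅕ = -76649/5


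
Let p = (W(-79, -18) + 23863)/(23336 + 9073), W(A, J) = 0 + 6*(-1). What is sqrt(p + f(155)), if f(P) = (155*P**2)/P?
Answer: 7*sqrt(57222835618)/10803 ≈ 155.00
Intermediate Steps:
W(A, J) = -6 (W(A, J) = 0 - 6 = -6)
f(P) = 155*P
p = 23857/32409 (p = (-6 + 23863)/(23336 + 9073) = 23857/32409 ≈ 0.73612)
sqrt(p + f(155)) = sqrt(23857/32409 + 155*155) = sqrt(23857/32409 + 24025) = sqrt(778650082/32409) = 7*sqrt(57222835618)/10803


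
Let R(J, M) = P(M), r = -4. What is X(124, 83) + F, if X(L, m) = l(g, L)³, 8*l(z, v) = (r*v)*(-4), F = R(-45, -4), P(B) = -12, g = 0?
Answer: 15252980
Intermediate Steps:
R(J, M) = -12
F = -12
l(z, v) = 2*v (l(z, v) = (-4*v*(-4))/8 = (16*v)/8 = 2*v)
X(L, m) = 8*L³ (X(L, m) = (2*L)³ = 8*L³)
X(124, 83) + F = 8*124³ - 12 = 8*1906624 - 12 = 15252992 - 12 = 15252980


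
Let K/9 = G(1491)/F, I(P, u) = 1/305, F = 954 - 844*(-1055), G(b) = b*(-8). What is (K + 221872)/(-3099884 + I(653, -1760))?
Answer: -30160050778340/421381289648253 ≈ -0.071574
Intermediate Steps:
G(b) = -8*b
F = 891374 (F = 954 + 890420 = 891374)
I(P, u) = 1/305
K = -53676/445687 (K = 9*(-8*1491/891374) = 9*(-11928*1/891374) = 9*(-5964/445687) = -53676/445687 ≈ -0.12043)
(K + 221872)/(-3099884 + I(653, -1760)) = (-53676/445687 + 221872)/(-3099884 + 1/305) = 98885412388/(445687*(-945464619/305)) = (98885412388/445687)*(-305/945464619) = -30160050778340/421381289648253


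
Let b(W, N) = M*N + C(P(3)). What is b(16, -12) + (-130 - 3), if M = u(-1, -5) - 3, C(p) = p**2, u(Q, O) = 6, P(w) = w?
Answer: -160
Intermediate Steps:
M = 3 (M = 6 - 3 = 3)
b(W, N) = 9 + 3*N (b(W, N) = 3*N + 3**2 = 3*N + 9 = 9 + 3*N)
b(16, -12) + (-130 - 3) = (9 + 3*(-12)) + (-130 - 3) = (9 - 36) - 133 = -27 - 133 = -160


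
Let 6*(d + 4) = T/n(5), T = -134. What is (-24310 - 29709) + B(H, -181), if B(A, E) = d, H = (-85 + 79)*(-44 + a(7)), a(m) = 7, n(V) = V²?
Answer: -4051792/75 ≈ -54024.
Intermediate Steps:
H = 222 (H = (-85 + 79)*(-44 + 7) = -6*(-37) = 222)
d = -367/75 (d = -4 + (-134/(5²))/6 = -4 + (-134/25)/6 = -4 + (-134*1/25)/6 = -4 + (⅙)*(-134/25) = -4 - 67/75 = -367/75 ≈ -4.8933)
B(A, E) = -367/75
(-24310 - 29709) + B(H, -181) = (-24310 - 29709) - 367/75 = -54019 - 367/75 = -4051792/75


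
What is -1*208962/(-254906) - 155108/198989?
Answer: 1021589785/25361745017 ≈ 0.040281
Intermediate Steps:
-1*208962/(-254906) - 155108/198989 = -208962*(-1/254906) - 155108*1/198989 = 104481/127453 - 155108/198989 = 1021589785/25361745017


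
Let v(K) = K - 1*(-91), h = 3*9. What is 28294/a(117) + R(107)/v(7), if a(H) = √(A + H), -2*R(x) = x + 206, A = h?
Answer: 1385467/588 ≈ 2356.2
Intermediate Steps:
h = 27
v(K) = 91 + K (v(K) = K + 91 = 91 + K)
A = 27
R(x) = -103 - x/2 (R(x) = -(x + 206)/2 = -(206 + x)/2 = -103 - x/2)
a(H) = √(27 + H)
28294/a(117) + R(107)/v(7) = 28294/(√(27 + 117)) + (-103 - ½*107)/(91 + 7) = 28294/(√144) + (-103 - 107/2)/98 = 28294/12 - 313/2*1/98 = 28294*(1/12) - 313/196 = 14147/6 - 313/196 = 1385467/588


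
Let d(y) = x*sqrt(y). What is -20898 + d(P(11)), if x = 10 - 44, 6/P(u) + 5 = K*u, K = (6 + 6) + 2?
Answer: -20898 - 34*sqrt(894)/149 ≈ -20905.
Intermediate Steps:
K = 14 (K = 12 + 2 = 14)
P(u) = 6/(-5 + 14*u)
x = -34
d(y) = -34*sqrt(y)
-20898 + d(P(11)) = -20898 - 34*sqrt(6)/sqrt(-5 + 14*11) = -20898 - 34*sqrt(6)/sqrt(-5 + 154) = -20898 - 34*sqrt(894)/149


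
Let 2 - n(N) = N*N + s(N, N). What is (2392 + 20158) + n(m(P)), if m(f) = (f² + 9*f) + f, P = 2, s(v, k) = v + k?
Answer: 21928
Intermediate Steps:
s(v, k) = k + v
m(f) = f² + 10*f
n(N) = 2 - N² - 2*N (n(N) = 2 - (N*N + (N + N)) = 2 - (N² + 2*N) = 2 + (-N² - 2*N) = 2 - N² - 2*N)
(2392 + 20158) + n(m(P)) = (2392 + 20158) + (2 - (2*(10 + 2))² - 4*(10 + 2)) = 22550 + (2 - (2*12)² - 4*12) = 22550 + (2 - 1*24² - 2*24) = 22550 + (2 - 1*576 - 48) = 22550 + (2 - 576 - 48) = 22550 - 622 = 21928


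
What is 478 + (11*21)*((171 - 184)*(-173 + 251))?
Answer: -233756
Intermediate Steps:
478 + (11*21)*((171 - 184)*(-173 + 251)) = 478 + 231*(-13*78) = 478 + 231*(-1014) = 478 - 234234 = -233756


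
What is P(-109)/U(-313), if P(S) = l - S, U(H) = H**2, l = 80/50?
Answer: 553/489845 ≈ 0.0011289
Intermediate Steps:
l = 8/5 (l = 80*(1/50) = 8/5 ≈ 1.6000)
P(S) = 8/5 - S
P(-109)/U(-313) = (8/5 - 1*(-109))/((-313)**2) = (8/5 + 109)/97969 = (553/5)*(1/97969) = 553/489845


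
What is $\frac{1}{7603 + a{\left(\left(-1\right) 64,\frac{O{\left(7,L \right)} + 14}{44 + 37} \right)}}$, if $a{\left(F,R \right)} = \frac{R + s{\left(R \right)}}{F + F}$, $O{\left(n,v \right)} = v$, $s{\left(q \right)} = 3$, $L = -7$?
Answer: $\frac{5184}{39413827} \approx 0.00013153$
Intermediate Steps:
$a{\left(F,R \right)} = \frac{3 + R}{2 F}$ ($a{\left(F,R \right)} = \frac{R + 3}{F + F} = \frac{3 + R}{2 F}$)
$\frac{1}{7603 + a{\left(\left(-1\right) 64,\frac{O{\left(7,L \right)} + 14}{44 + 37} \right)}} = \frac{1}{7603 + \frac{3 + \frac{-7 + 14}{44 + 37}}{2 \left(\left(-1\right) 64\right)}} = \frac{1}{7603 + \frac{3 + \frac{7}{81}}{2 \left(-64\right)}} = \frac{1}{7603 + \frac{1}{2} \left(- \frac{1}{64}\right) \left(3 + 7 \cdot \frac{1}{81}\right)} = \frac{1}{7603 + \frac{1}{2} \left(- \frac{1}{64}\right) \left(3 + \frac{7}{81}\right)} = \frac{1}{7603 + \frac{1}{2} \left(- \frac{1}{64}\right) \frac{250}{81}} = \frac{1}{7603 - \frac{125}{5184}} = \frac{1}{\frac{39413827}{5184}} = \frac{5184}{39413827}$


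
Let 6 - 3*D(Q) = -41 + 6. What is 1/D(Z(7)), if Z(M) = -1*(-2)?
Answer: 3/41 ≈ 0.073171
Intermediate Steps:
Z(M) = 2
D(Q) = 41/3 (D(Q) = 2 - (-41 + 6)/3 = 2 - ⅓*(-35) = 2 + 35/3 = 41/3)
1/D(Z(7)) = 1/(41/3) = 3/41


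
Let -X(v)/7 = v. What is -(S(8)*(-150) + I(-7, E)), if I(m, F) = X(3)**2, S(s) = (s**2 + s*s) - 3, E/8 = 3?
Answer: 18309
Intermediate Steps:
E = 24 (E = 8*3 = 24)
X(v) = -7*v
S(s) = -3 + 2*s**2 (S(s) = (s**2 + s**2) - 3 = 2*s**2 - 3 = -3 + 2*s**2)
I(m, F) = 441 (I(m, F) = (-7*3)**2 = (-21)**2 = 441)
-(S(8)*(-150) + I(-7, E)) = -((-3 + 2*8**2)*(-150) + 441) = -((-3 + 2*64)*(-150) + 441) = -((-3 + 128)*(-150) + 441) = -(125*(-150) + 441) = -(-18750 + 441) = -1*(-18309) = 18309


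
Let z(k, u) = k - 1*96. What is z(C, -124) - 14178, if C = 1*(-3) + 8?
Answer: -14269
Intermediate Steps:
C = 5 (C = -3 + 8 = 5)
z(k, u) = -96 + k (z(k, u) = k - 96 = -96 + k)
z(C, -124) - 14178 = (-96 + 5) - 14178 = -91 - 14178 = -14269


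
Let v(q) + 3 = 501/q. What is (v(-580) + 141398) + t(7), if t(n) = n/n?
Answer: 82009179/580 ≈ 1.4140e+5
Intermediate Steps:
v(q) = -3 + 501/q
t(n) = 1
(v(-580) + 141398) + t(7) = ((-3 + 501/(-580)) + 141398) + 1 = ((-3 + 501*(-1/580)) + 141398) + 1 = ((-3 - 501/580) + 141398) + 1 = (-2241/580 + 141398) + 1 = 82008599/580 + 1 = 82009179/580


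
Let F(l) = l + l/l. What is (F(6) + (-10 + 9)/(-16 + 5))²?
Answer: 6084/121 ≈ 50.281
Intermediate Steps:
F(l) = 1 + l (F(l) = l + 1 = 1 + l)
(F(6) + (-10 + 9)/(-16 + 5))² = ((1 + 6) + (-10 + 9)/(-16 + 5))² = (7 - 1/(-11))² = (7 - 1*(-1/11))² = (7 + 1/11)² = (78/11)² = 6084/121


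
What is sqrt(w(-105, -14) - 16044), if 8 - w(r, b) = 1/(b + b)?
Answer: I*sqrt(3143049)/14 ≈ 126.63*I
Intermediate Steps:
w(r, b) = 8 - 1/(2*b) (w(r, b) = 8 - 1/(b + b) = 8 - 1/(2*b))
sqrt(w(-105, -14) - 16044) = sqrt((8 - 1/2/(-14)) - 16044) = sqrt((8 - 1/2*(-1/14)) - 16044) = sqrt((8 + 1/28) - 16044) = sqrt(225/28 - 16044) = sqrt(-449007/28) = I*sqrt(3143049)/14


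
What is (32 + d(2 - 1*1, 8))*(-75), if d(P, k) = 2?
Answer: -2550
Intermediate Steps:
(32 + d(2 - 1*1, 8))*(-75) = (32 + 2)*(-75) = 34*(-75) = -2550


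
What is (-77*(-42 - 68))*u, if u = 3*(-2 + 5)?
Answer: 76230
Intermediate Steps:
u = 9 (u = 3*3 = 9)
(-77*(-42 - 68))*u = -77*(-42 - 68)*9 = -77*(-110)*9 = 8470*9 = 76230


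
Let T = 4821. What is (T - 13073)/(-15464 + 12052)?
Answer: 2063/853 ≈ 2.4185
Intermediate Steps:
(T - 13073)/(-15464 + 12052) = (4821 - 13073)/(-15464 + 12052) = -8252/(-3412) = -8252*(-1/3412) = 2063/853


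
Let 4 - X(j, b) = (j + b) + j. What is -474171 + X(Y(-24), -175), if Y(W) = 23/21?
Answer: -9953878/21 ≈ -4.7399e+5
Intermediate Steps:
Y(W) = 23/21 (Y(W) = 23*(1/21) = 23/21)
X(j, b) = 4 - b - 2*j (X(j, b) = 4 - ((j + b) + j) = 4 - ((b + j) + j) = 4 - (b + 2*j) = 4 + (-b - 2*j) = 4 - b - 2*j)
-474171 + X(Y(-24), -175) = -474171 + (4 - 1*(-175) - 2*23/21) = -474171 + (4 + 175 - 46/21) = -474171 + 3713/21 = -9953878/21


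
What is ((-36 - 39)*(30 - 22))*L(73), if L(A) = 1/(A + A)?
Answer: -300/73 ≈ -4.1096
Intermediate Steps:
L(A) = 1/(2*A)
((-36 - 39)*(30 - 22))*L(73) = ((-36 - 39)*(30 - 22))*((½)/73) = (-75*8)*((½)*(1/73)) = -600*1/146 = -300/73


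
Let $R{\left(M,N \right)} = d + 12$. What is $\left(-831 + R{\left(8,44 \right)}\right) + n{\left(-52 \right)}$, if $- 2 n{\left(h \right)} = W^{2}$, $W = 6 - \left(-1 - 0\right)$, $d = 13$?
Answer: $- \frac{1661}{2} \approx -830.5$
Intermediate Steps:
$R{\left(M,N \right)} = 25$ ($R{\left(M,N \right)} = 13 + 12 = 25$)
$W = 7$ ($W = 6 - \left(-1 + 0\right) = 6 - -1 = 6 + 1 = 7$)
$n{\left(h \right)} = - \frac{49}{2}$ ($n{\left(h \right)} = - \frac{7^{2}}{2} = \left(- \frac{1}{2}\right) 49 = - \frac{49}{2}$)
$\left(-831 + R{\left(8,44 \right)}\right) + n{\left(-52 \right)} = \left(-831 + 25\right) - \frac{49}{2} = -806 - \frac{49}{2} = - \frac{1661}{2}$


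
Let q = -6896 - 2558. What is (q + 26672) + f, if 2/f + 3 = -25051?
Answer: 215689885/12527 ≈ 17218.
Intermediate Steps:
q = -9454
f = -1/12527 (f = 2/(-3 - 25051) = 2/(-25054) = 2*(-1/25054) = -1/12527 ≈ -7.9828e-5)
(q + 26672) + f = (-9454 + 26672) - 1/12527 = 17218 - 1/12527 = 215689885/12527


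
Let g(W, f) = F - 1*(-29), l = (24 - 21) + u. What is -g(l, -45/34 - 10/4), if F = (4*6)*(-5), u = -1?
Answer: 91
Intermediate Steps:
F = -120 (F = 24*(-5) = -120)
l = 2 (l = (24 - 21) - 1 = 3 - 1 = 2)
g(W, f) = -91 (g(W, f) = -120 - 1*(-29) = -120 + 29 = -91)
-g(l, -45/34 - 10/4) = -1*(-91) = 91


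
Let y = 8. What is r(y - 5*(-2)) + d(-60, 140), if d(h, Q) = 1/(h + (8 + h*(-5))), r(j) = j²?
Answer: 80353/248 ≈ 324.00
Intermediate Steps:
d(h, Q) = 1/(8 - 4*h) (d(h, Q) = 1/(h + (8 - 5*h)) = 1/(8 - 4*h))
r(y - 5*(-2)) + d(-60, 140) = (8 - 5*(-2))² - 1/(-8 + 4*(-60)) = (8 + 10)² - 1/(-8 - 240) = 18² - 1/(-248) = 324 - 1*(-1/248) = 324 + 1/248 = 80353/248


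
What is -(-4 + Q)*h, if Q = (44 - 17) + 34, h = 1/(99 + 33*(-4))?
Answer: 19/11 ≈ 1.7273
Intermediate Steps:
h = -1/33 (h = 1/(99 - 132) = 1/(-33) = -1/33 ≈ -0.030303)
Q = 61 (Q = 27 + 34 = 61)
-(-4 + Q)*h = -(-4 + 61)*(-1)/33 = -57*(-1)/33 = -1*(-19/11) = 19/11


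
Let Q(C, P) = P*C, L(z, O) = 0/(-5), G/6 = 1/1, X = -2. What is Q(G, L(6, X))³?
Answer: 0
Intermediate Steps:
G = 6 (G = 6/1 = 6*1 = 6)
L(z, O) = 0 (L(z, O) = 0*(-⅕) = 0)
Q(C, P) = C*P
Q(G, L(6, X))³ = (6*0)³ = 0³ = 0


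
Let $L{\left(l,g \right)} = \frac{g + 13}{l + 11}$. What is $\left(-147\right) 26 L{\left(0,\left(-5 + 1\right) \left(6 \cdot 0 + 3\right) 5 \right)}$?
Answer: $\frac{179634}{11} \approx 16330.0$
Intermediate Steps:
$L{\left(l,g \right)} = \frac{13 + g}{11 + l}$
$\left(-147\right) 26 L{\left(0,\left(-5 + 1\right) \left(6 \cdot 0 + 3\right) 5 \right)} = \left(-147\right) 26 \frac{13 + \left(-5 + 1\right) \left(6 \cdot 0 + 3\right) 5}{11 + 0} = - 3822 \frac{13 + - 4 \left(0 + 3\right) 5}{11} = - 3822 \frac{13 + \left(-4\right) 3 \cdot 5}{11} = - 3822 \frac{13 - 60}{11} = - 3822 \cdot \frac{1}{11} \left(-47\right) = \left(-3822\right) \left(- \frac{47}{11}\right) = \frac{179634}{11}$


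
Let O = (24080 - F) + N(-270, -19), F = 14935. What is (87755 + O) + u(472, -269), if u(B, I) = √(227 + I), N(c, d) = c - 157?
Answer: 96473 + I*√42 ≈ 96473.0 + 6.4807*I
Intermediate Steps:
N(c, d) = -157 + c
O = 8718 (O = (24080 - 1*14935) + (-157 - 270) = (24080 - 14935) - 427 = 9145 - 427 = 8718)
(87755 + O) + u(472, -269) = (87755 + 8718) + √(227 - 269) = 96473 + √(-42) = 96473 + I*√42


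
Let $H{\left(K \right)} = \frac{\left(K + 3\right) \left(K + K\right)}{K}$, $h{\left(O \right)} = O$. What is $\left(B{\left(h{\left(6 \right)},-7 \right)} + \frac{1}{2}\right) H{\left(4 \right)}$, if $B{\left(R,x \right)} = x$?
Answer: $-91$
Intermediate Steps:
$H{\left(K \right)} = 6 + 2 K$ ($H{\left(K \right)} = \frac{\left(3 + K\right) 2 K}{K} = \frac{2 K \left(3 + K\right)}{K} = 6 + 2 K$)
$\left(B{\left(h{\left(6 \right)},-7 \right)} + \frac{1}{2}\right) H{\left(4 \right)} = \left(-7 + \frac{1}{2}\right) \left(6 + 2 \cdot 4\right) = \left(-7 + \frac{1}{2}\right) \left(6 + 8\right) = \left(- \frac{13}{2}\right) 14 = -91$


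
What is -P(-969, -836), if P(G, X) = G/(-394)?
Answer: -969/394 ≈ -2.4594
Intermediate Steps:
P(G, X) = -G/394 (P(G, X) = G*(-1/394) = -G/394)
-P(-969, -836) = -(-1)*(-969)/394 = -1*969/394 = -969/394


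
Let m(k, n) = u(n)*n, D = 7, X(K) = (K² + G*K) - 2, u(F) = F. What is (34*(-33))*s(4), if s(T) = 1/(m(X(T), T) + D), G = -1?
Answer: -1122/23 ≈ -48.783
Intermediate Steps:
X(K) = -2 + K² - K (X(K) = (K² - K) - 2 = -2 + K² - K)
m(k, n) = n² (m(k, n) = n*n = n²)
s(T) = 1/(7 + T²) (s(T) = 1/(T² + 7) = 1/(7 + T²))
(34*(-33))*s(4) = (34*(-33))/(7 + 4²) = -1122/(7 + 16) = -1122/23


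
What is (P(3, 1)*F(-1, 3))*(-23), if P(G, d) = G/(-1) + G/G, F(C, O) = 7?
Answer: 322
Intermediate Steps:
P(G, d) = 1 - G (P(G, d) = G*(-1) + 1 = -G + 1 = 1 - G)
(P(3, 1)*F(-1, 3))*(-23) = ((1 - 1*3)*7)*(-23) = ((1 - 3)*7)*(-23) = -2*7*(-23) = -14*(-23) = 322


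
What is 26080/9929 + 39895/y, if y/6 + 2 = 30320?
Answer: 5140278095/1806164532 ≈ 2.8460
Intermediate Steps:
y = 181908 (y = -12 + 6*30320 = -12 + 181920 = 181908)
26080/9929 + 39895/y = 26080/9929 + 39895/181908 = 5140278095/1806164532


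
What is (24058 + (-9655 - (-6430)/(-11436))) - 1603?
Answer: 73187185/5718 ≈ 12799.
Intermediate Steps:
(24058 + (-9655 - (-6430)/(-11436))) - 1603 = (24058 + (-9655 - (-6430)*(-1)/11436)) - 1603 = (24058 + (-9655 - 1*3215/5718)) - 1603 = (24058 + (-9655 - 3215/5718)) - 1603 = (24058 - 55210505/5718) - 1603 = 82353139/5718 - 1603 = 73187185/5718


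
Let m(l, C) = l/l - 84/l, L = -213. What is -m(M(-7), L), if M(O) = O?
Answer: -13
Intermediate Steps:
m(l, C) = 1 - 84/l
-m(M(-7), L) = -(-84 - 7)/(-7) = -(-1)*(-91)/7 = -1*13 = -13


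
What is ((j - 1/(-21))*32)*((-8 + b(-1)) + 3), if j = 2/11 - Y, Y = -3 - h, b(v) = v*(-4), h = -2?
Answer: -9088/231 ≈ -39.342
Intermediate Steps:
b(v) = -4*v
Y = -1 (Y = -3 - 1*(-2) = -3 + 2 = -1)
j = 13/11 (j = 2/11 - 1*(-1) = 2*(1/11) + 1 = 2/11 + 1 = 13/11 ≈ 1.1818)
((j - 1/(-21))*32)*((-8 + b(-1)) + 3) = ((13/11 - 1/(-21))*32)*((-8 - 4*(-1)) + 3) = ((13/11 - 1*(-1/21))*32)*((-8 + 4) + 3) = ((13/11 + 1/21)*32)*(-4 + 3) = ((284/231)*32)*(-1) = (9088/231)*(-1) = -9088/231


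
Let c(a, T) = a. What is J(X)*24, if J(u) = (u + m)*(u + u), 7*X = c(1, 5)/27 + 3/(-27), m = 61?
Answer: -368864/11907 ≈ -30.979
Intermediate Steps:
X = -2/189 (X = (1/27 + 3/(-27))/7 = (1*(1/27) + 3*(-1/27))/7 = (1/27 - 1/9)/7 = (1/7)*(-2/27) = -2/189 ≈ -0.010582)
J(u) = 2*u*(61 + u) (J(u) = (u + 61)*(u + u) = (61 + u)*(2*u) = 2*u*(61 + u))
J(X)*24 = (2*(-2/189)*(61 - 2/189))*24 = (2*(-2/189)*(11527/189))*24 = -46108/35721*24 = -368864/11907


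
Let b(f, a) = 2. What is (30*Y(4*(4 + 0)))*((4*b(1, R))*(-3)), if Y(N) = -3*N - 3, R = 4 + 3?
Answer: 36720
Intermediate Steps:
R = 7
Y(N) = -3 - 3*N
(30*Y(4*(4 + 0)))*((4*b(1, R))*(-3)) = (30*(-3 - 12*(4 + 0)))*((4*2)*(-3)) = (30*(-3 - 12*4))*(8*(-3)) = (30*(-3 - 3*16))*(-24) = (30*(-3 - 48))*(-24) = (30*(-51))*(-24) = -1530*(-24) = 36720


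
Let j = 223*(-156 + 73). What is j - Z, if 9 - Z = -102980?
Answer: -121498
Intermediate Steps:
Z = 102989 (Z = 9 - 1*(-102980) = 9 + 102980 = 102989)
j = -18509 (j = 223*(-83) = -18509)
j - Z = -18509 - 1*102989 = -18509 - 102989 = -121498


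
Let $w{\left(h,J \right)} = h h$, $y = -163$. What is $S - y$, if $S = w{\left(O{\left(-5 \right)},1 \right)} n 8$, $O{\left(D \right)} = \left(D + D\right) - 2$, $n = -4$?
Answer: $-4445$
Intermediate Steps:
$O{\left(D \right)} = -2 + 2 D$ ($O{\left(D \right)} = 2 D - 2 = -2 + 2 D$)
$w{\left(h,J \right)} = h^{2}$
$S = -4608$ ($S = \left(-2 + 2 \left(-5\right)\right)^{2} \left(-4\right) 8 = \left(-2 - 10\right)^{2} \left(-4\right) 8 = \left(-12\right)^{2} \left(-4\right) 8 = 144 \left(-4\right) 8 = \left(-576\right) 8 = -4608$)
$S - y = -4608 - -163 = -4608 + 163 = -4445$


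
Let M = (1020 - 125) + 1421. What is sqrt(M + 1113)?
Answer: 3*sqrt(381) ≈ 58.558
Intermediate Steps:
M = 2316 (M = 895 + 1421 = 2316)
sqrt(M + 1113) = sqrt(2316 + 1113) = sqrt(3429) = 3*sqrt(381)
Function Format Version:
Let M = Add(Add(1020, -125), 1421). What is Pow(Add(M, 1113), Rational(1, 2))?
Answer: Mul(3, Pow(381, Rational(1, 2))) ≈ 58.558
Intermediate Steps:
M = 2316 (M = Add(895, 1421) = 2316)
Pow(Add(M, 1113), Rational(1, 2)) = Pow(Add(2316, 1113), Rational(1, 2)) = Pow(3429, Rational(1, 2)) = Mul(3, Pow(381, Rational(1, 2)))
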